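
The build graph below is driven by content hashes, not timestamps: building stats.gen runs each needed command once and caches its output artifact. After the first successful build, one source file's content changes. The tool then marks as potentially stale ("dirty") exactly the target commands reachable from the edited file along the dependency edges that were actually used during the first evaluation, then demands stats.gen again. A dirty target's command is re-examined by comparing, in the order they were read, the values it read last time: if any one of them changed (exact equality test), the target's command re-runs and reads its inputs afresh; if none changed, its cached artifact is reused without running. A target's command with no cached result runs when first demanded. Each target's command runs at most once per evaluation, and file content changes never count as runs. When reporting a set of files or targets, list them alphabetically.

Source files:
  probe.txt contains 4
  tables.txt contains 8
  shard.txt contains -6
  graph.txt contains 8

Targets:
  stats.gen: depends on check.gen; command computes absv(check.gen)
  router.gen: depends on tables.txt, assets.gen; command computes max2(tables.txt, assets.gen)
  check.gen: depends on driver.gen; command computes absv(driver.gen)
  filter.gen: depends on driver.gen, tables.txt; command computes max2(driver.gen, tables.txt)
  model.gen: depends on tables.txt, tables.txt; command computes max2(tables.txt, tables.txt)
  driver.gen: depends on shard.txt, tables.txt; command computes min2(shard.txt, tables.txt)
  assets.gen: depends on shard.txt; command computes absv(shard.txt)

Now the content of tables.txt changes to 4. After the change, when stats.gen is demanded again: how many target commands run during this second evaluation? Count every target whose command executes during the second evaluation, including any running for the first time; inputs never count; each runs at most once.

Run set: driver.gen (1 run).
The important point: driver.gen recomputes to an identical value, and the output ends up unchanged.

Initial pass — values computed on the first demand:
  driver.gen = min2(-6, 8) = -6
  check.gen = absv(-6) = 6
  stats.gen = absv(6) = 6

Second demand — change propagation:
  driver.gen: re-runs because tables.txt 8->4; new result -6 (unchanged).
  check.gen: re-examined; everything it read last time is the same (driver.gen unchanged) — cache 6 kept, no run.
  stats.gen: re-examined; everything it read last time is the same (check.gen unchanged) — cache 6 kept, no run.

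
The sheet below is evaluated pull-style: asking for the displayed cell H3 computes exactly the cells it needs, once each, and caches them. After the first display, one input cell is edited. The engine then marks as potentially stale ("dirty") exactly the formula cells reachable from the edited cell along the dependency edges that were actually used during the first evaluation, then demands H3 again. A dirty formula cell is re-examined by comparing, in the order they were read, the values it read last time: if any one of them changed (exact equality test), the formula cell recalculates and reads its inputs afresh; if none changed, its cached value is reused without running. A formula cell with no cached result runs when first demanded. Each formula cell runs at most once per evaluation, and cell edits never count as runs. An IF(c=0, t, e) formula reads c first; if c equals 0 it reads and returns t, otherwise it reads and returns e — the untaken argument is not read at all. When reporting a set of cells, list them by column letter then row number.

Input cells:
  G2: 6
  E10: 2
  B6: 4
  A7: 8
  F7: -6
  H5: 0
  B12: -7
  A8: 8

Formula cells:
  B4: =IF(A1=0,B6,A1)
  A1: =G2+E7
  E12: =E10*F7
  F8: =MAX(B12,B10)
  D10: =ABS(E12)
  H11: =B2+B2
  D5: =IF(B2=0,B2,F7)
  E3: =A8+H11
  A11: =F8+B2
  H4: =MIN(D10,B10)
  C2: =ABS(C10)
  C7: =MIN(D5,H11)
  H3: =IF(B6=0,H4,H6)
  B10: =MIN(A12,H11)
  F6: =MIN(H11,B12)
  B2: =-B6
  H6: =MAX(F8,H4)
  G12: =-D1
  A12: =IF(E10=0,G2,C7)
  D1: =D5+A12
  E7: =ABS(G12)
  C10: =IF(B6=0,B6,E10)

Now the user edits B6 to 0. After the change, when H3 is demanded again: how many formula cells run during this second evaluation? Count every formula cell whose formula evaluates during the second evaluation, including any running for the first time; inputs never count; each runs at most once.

8 formula cells run: A12, B2, B10, C7, D5, H3, H4, H11.
Note the branch switch — demand abandons F8, H6, which are never re-examined.

First demand of the output computes:
  B2 = -(4) = -4
  D5 = IF(B2=0: B2=-4 -> else branch F7) = -6
  E12 = 2 * -6 = -12
  D10 = ABS(-12) = 12
  H11 = -4 + -4 = -8
  C7 = MIN(-6, -8) = -8
  A12 = IF(E10=0: E10=2 -> else branch C7) = -8
  B10 = MIN(-8, -8) = -8
  F8 = MAX(-7, -8) = -7
  H4 = MIN(12, -8) = -8
  H6 = MAX(-7, -8) = -7
  H3 = IF(B6=0: B6=4 -> else branch H6) = -7

After the edit, cleaning proceeds:
  B2: a read changed (B6 4->0) — executes, giving 0.
  D5: a read changed (B2 -4->0) — executes, giving 0.
  H11: a read changed (B2 -4->0; B2 -4->0) — executes, giving 0.
  C7: a read changed (D5 -6->0; H11 -8->0) — executes, giving 0.
  A12: a read changed (C7 -8->0) — executes, giving 0.
  B10: a read changed (A12 -8->0; H11 -8->0) — executes, giving 0.
  F8: stays stale; no demand reaches it after the flip.
  H4: a read changed (B10 -8->0) — executes, giving 0.
  H6: stays stale; no demand reaches it after the flip.
  H3: a read changed (B6 4->0) — executes, giving 0.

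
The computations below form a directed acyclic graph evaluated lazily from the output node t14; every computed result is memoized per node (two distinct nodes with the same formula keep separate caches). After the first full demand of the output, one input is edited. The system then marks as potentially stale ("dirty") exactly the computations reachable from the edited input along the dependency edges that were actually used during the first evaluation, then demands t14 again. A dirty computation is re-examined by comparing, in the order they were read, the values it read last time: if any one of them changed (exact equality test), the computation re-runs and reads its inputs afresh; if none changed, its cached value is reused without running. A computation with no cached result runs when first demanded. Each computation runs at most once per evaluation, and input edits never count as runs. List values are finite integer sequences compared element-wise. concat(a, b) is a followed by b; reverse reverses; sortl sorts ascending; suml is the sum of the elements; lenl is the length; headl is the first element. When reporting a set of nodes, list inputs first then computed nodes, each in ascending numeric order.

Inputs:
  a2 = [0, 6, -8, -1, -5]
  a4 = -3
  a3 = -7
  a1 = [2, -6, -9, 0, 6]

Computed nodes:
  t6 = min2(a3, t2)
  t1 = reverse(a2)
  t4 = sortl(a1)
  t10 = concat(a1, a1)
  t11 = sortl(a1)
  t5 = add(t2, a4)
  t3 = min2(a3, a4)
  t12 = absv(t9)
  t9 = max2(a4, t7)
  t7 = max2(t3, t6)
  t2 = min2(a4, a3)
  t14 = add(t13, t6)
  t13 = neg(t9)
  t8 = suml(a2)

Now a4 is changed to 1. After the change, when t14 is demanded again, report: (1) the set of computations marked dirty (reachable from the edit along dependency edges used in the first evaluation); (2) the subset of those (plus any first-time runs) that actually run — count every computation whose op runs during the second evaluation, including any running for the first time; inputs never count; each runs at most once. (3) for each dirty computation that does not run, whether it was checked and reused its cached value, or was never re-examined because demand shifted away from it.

The edit dirties: t2, t3, t6, t7, t9, t13, t14.
5 computations run: t2, t3, t9, t13, t14.
Cache hits after checking: t6, t7.
Note where the cutoff bites: t6 is checked, finds nothing changed, and keeps its cache.

First demand of the output computes:
  t2 = min2(-3, -7) = -7
  t3 = min2(-7, -3) = -7
  t6 = min2(-7, -7) = -7
  t7 = max2(-7, -7) = -7
  t9 = max2(-3, -7) = -3
  t13 = neg(-3) = 3
  t14 = add(3, -7) = -4

After the edit, cleaning proceeds:
  t2: a read changed (a4 -3->1) — executes, giving -7 — identical to its old value.
  t3: a read changed (a4 -3->1) — executes, giving -7 — identical to its old value.
  t6: dirty, but its reads are unchanged (a3 unchanged, t2 unchanged); cached -7 stands.
  t7: dirty, but its reads are unchanged (t3 unchanged, t6 unchanged); cached -7 stands.
  t9: a read changed (a4 -3->1) — executes, giving 1.
  t13: a read changed (t9 -3->1) — executes, giving -1.
  t14: a read changed (t13 3->-1) — executes, giving -8.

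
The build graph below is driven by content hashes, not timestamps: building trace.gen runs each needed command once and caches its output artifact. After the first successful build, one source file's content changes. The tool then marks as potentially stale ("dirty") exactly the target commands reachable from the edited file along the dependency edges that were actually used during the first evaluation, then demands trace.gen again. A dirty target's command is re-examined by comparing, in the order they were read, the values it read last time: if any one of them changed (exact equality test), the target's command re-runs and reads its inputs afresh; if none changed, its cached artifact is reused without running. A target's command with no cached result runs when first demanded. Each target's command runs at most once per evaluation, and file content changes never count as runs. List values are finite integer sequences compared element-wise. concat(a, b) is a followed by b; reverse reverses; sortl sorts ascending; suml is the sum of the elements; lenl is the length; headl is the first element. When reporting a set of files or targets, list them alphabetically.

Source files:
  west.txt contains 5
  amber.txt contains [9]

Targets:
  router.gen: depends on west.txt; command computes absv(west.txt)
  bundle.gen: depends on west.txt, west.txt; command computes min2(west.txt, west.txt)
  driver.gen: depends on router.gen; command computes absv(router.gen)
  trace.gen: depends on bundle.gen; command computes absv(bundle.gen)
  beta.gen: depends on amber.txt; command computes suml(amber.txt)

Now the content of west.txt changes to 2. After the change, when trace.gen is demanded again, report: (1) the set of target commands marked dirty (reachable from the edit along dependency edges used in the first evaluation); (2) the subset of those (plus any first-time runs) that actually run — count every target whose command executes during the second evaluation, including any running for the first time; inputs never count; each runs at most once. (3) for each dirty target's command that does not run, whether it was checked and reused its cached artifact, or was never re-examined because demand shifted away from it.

Initial pass — values computed on the first demand:
  bundle.gen = min2(5, 5) = 5
  trace.gen = absv(5) = 5

Second demand — change propagation:
  bundle.gen: re-runs because west.txt 5->2; west.txt 5->2; new result 2.
  trace.gen: re-runs because bundle.gen 5->2; new result 2.

Dirty set: bundle.gen, trace.gen.
Run set: bundle.gen, trace.gen (2 run).
All dirty target commands ended up running.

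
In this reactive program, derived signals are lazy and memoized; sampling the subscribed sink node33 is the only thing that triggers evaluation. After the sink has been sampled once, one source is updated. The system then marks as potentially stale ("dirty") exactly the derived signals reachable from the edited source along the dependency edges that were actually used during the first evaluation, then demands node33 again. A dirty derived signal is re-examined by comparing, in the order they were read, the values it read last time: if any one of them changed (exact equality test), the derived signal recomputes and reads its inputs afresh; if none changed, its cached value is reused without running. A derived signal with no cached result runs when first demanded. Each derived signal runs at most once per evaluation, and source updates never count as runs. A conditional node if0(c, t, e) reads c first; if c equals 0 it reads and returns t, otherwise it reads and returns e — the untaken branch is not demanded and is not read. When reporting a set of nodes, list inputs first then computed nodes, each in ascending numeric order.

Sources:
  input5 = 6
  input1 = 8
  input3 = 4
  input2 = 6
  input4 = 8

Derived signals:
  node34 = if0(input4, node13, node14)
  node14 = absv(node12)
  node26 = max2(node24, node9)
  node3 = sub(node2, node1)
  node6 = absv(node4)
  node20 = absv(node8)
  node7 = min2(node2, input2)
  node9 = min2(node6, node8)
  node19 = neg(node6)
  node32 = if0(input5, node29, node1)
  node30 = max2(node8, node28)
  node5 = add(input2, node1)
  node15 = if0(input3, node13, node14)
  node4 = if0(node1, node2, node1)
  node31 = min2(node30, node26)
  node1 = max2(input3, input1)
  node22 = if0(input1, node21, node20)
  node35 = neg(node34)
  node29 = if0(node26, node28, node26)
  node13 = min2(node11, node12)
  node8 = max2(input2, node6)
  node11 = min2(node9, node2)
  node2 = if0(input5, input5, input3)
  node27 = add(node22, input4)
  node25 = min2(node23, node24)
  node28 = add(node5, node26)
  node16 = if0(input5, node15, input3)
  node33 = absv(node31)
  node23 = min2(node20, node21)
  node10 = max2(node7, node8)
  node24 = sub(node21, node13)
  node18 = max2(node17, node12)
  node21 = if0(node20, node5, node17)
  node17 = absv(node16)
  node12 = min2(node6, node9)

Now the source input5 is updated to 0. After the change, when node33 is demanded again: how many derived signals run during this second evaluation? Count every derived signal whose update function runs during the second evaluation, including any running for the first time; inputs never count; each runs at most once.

10 derived signals run: node2, node11, node13, node14, node15, node16, node17, node21, node24, node26.
Note the branch switch — node14, node15 had no cache and run now for the first time.

First demand of the output computes:
  node1 = max2(4, 8) = 8
  node2 = if0(input5=6 -> else branch input3) = 4
  node4 = if0(node1=8 -> else branch node1) = 8
  node5 = add(6, 8) = 14
  node6 = absv(8) = 8
  node8 = max2(6, 8) = 8
  node9 = min2(8, 8) = 8
  node11 = min2(8, 4) = 4
  node12 = min2(8, 8) = 8
  node13 = min2(4, 8) = 4
  node16 = if0(input5=6 -> else branch input3) = 4
  node17 = absv(4) = 4
  node20 = absv(8) = 8
  node21 = if0(node20=8 -> else branch node17) = 4
  node24 = sub(4, 4) = 0
  node26 = max2(0, 8) = 8
  node28 = add(14, 8) = 22
  node30 = max2(8, 22) = 22
  node31 = min2(22, 8) = 8
  node33 = absv(8) = 8

After the edit, cleaning proceeds:
  node2: a read changed (input5 6->0) — executes, giving 0.
  node11: a read changed (node2 4->0) — executes, giving 0.
  node13: a read changed (node11 4->0) — executes, giving 0.
  node14: had never run; runs now, result 8.
  node15: had never run; runs now, result 8.
  node16: a read changed (input5 6->0) — executes, giving 8.
  node17: a read changed (node16 4->8) — executes, giving 8.
  node21: a read changed (node17 4->8) — executes, giving 8.
  node24: a read changed (node21 4->8; node13 4->0) — executes, giving 8.
  node26: a read changed (node24 0->8) — executes, giving 8 — identical to its old value.
  node28: dirty, but its reads are unchanged (node5 unchanged, node26 unchanged); cached 22 stands.
  node30: dirty, but its reads are unchanged (node8 unchanged, node28 unchanged); cached 22 stands.
  node31: dirty, but its reads are unchanged (node30 unchanged, node26 unchanged); cached 8 stands.
  node33: dirty, but its reads are unchanged (node31 unchanged); cached 8 stands.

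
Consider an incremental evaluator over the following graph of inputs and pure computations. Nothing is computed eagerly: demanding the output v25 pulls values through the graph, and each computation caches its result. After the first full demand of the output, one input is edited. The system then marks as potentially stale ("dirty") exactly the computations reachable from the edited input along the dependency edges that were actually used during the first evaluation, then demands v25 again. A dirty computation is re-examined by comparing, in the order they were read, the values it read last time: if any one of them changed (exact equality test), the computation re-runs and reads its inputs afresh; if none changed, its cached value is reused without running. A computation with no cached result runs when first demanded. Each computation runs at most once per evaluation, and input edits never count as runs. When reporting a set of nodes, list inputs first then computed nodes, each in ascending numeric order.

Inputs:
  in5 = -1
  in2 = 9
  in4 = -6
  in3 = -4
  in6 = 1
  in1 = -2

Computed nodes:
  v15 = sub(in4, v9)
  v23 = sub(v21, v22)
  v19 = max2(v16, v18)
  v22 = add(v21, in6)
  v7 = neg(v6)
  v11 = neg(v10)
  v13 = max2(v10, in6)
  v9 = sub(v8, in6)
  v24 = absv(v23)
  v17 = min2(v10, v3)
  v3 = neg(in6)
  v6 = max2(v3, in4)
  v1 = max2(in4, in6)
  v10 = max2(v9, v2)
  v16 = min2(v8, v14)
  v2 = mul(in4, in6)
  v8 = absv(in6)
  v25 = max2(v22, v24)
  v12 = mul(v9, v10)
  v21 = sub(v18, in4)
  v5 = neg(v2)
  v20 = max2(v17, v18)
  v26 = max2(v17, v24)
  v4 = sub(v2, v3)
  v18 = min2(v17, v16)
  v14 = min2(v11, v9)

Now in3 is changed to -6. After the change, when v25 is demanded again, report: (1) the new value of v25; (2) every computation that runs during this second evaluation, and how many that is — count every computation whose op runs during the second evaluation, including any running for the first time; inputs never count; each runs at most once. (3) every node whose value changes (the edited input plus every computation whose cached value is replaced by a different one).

Initial pass — values computed on the first demand:
  v2 = mul(-6, 1) = -6
  v3 = neg(1) = -1
  v8 = absv(1) = 1
  v9 = sub(1, 1) = 0
  v10 = max2(0, -6) = 0
  v11 = neg(0) = 0
  v14 = min2(0, 0) = 0
  v16 = min2(1, 0) = 0
  v17 = min2(0, -1) = -1
  v18 = min2(-1, 0) = -1
  v21 = sub(-1, -6) = 5
  v22 = add(5, 1) = 6
  v23 = sub(5, 6) = -1
  v24 = absv(-1) = 1
  v25 = max2(6, 1) = 6

Second demand — change propagation:
  no demanded computation ever read in3, so the edit dirties nothing and nothing runs.

The important point: nothing the output needs ever reads in3, so the edit is invisible to it.

v25 now evaluates to 6.
Run set: none (0 run).
Changed values: in3.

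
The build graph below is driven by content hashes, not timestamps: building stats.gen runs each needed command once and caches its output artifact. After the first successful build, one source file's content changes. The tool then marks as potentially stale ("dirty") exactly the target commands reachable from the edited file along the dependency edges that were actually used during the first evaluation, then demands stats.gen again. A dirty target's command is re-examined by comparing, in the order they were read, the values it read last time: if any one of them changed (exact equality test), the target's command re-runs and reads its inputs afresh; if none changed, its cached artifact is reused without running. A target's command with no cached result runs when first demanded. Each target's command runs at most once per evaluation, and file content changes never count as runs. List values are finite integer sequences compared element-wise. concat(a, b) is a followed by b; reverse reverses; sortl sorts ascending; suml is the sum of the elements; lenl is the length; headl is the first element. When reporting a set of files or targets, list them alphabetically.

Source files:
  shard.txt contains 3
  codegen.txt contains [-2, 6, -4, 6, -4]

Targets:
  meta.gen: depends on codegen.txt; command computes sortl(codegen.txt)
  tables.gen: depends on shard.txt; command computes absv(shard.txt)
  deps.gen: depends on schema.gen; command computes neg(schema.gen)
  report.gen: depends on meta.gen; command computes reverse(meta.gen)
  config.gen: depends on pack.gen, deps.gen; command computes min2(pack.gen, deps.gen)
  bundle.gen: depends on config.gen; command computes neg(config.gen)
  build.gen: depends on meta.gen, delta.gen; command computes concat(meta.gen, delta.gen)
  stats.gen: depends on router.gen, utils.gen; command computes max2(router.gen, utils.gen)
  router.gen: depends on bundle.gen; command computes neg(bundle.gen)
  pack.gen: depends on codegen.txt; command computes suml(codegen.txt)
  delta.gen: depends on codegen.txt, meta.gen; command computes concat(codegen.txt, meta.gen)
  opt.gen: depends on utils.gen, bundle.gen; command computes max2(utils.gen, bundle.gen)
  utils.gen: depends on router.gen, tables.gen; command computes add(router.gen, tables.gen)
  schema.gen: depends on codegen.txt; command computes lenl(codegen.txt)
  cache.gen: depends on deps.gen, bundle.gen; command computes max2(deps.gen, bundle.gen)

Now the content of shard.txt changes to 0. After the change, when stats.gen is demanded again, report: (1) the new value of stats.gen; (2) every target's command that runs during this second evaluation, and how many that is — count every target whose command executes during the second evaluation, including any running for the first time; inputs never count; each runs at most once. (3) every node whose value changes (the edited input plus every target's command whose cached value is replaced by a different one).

stats.gen now evaluates to -5.
Run set: stats.gen, tables.gen, utils.gen (3 run).
Changed values: shard.txt, stats.gen, tables.gen, utils.gen.

Initial pass — values computed on the first demand:
  pack.gen = suml([-2, 6, -4, 6, -4]) = 2
  schema.gen = lenl([-2, 6, -4, 6, -4]) = 5
  deps.gen = neg(5) = -5
  config.gen = min2(2, -5) = -5
  bundle.gen = neg(-5) = 5
  router.gen = neg(5) = -5
  tables.gen = absv(3) = 3
  utils.gen = add(-5, 3) = -2
  stats.gen = max2(-5, -2) = -2

Second demand — change propagation:
  tables.gen: re-runs because shard.txt 3->0; new result 0.
  utils.gen: re-runs because tables.gen 3->0; new result -5.
  stats.gen: re-runs because utils.gen -2->-5; new result -5.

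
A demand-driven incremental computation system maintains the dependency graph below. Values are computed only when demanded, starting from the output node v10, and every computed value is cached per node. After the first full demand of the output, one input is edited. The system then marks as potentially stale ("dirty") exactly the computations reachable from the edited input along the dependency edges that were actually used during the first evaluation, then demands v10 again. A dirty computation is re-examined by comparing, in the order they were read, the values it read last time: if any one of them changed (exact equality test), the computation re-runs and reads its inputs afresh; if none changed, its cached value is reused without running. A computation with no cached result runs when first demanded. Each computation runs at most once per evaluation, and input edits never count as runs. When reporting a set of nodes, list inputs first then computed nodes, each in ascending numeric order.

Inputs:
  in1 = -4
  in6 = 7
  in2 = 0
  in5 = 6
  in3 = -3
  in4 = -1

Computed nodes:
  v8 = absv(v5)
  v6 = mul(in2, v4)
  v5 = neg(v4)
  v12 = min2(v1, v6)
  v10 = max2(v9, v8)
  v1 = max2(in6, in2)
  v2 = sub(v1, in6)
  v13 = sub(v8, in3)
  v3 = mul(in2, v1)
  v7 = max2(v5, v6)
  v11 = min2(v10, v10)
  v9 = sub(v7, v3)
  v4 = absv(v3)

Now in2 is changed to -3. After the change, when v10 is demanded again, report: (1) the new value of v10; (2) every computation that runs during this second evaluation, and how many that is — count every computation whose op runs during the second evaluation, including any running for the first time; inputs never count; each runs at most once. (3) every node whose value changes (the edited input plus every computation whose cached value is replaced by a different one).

First evaluation (everything demanded from the output):
  v1 = max2(7, 0) = 7
  v3 = mul(0, 7) = 0
  v4 = absv(0) = 0
  v5 = neg(0) = 0
  v6 = mul(0, 0) = 0
  v7 = max2(0, 0) = 0
  v8 = absv(0) = 0
  v9 = sub(0, 0) = 0
  v10 = max2(0, 0) = 0

Propagation after the edit:
  v1: runs — in2 0->-3; result 7 (same value as before).
  v3: runs — in2 0->-3; result -21.
  v4: runs — v3 0->-21; result 21.
  v5: runs — v4 0->21; result -21.
  v6: runs — in2 0->-3; v4 0->21; result -63.
  v7: runs — v5 0->-21; v6 0->-63; result -21.
  v8: runs — v5 0->-21; result 21.
  v9: runs — v7 0->-21; v3 0->-21; result 0 (same value as before).
  v10: runs — v8 0->21; result 21.

New value of v10: 21.
Computations that run: v1, v3, v4, v5, v6, v7, v8, v9, v10 — 9 in total.
Values that change: in2, v3, v4, v5, v6, v7, v8, v10.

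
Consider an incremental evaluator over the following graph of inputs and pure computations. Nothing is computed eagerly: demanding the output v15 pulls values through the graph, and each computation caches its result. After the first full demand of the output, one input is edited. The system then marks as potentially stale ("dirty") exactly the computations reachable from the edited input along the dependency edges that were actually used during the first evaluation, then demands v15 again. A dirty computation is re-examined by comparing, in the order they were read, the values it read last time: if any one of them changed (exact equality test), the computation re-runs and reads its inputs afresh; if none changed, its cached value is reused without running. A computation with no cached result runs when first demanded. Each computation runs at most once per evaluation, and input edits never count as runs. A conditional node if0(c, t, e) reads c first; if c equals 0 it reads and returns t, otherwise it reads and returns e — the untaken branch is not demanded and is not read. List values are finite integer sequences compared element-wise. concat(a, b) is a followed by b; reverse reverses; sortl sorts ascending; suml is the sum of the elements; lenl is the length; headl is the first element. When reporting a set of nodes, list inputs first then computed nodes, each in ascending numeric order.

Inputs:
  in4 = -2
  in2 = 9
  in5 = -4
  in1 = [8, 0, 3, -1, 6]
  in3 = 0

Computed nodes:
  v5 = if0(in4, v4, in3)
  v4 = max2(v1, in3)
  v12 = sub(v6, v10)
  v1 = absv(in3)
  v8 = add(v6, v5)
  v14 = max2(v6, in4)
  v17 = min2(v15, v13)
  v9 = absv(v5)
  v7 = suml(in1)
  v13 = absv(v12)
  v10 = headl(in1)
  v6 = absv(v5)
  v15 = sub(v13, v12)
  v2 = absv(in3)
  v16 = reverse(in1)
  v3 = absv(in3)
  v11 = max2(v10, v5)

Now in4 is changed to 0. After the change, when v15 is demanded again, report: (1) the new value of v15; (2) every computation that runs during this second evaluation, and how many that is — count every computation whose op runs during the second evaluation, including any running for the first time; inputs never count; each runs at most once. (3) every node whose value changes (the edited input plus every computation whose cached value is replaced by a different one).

Initial pass — values computed on the first demand:
  v5 = if0(in4=-2 -> else branch in3) = 0
  v6 = absv(0) = 0
  v10 = headl([8, 0, 3, -1, 6]) = 8
  v12 = sub(0, 8) = -8
  v13 = absv(-8) = 8
  v15 = sub(8, -8) = 16

Second demand — change propagation:
  v1: newly demanded (no cache) — executes and yields 0.
  v4: newly demanded (no cache) — executes and yields 0.
  v5: re-runs because in4 -2->0; new result 0 (unchanged).
  v6: re-examined; everything it read last time is the same (v5 unchanged) — cache 0 kept, no run.
  v12: re-examined; everything it read last time is the same (v6 unchanged, v10 unchanged) — cache -8 kept, no run.
  v13: re-examined; everything it read last time is the same (v12 unchanged) — cache 8 kept, no run.
  v15: re-examined; everything it read last time is the same (v13 unchanged, v12 unchanged) — cache 16 kept, no run.

The important point: the flipped condition pulls in fresh nodes; v1, v4 run for the first time.

v15 now evaluates to 16.
Run set: v1, v4, v5 (3 run).
Changed values: in4.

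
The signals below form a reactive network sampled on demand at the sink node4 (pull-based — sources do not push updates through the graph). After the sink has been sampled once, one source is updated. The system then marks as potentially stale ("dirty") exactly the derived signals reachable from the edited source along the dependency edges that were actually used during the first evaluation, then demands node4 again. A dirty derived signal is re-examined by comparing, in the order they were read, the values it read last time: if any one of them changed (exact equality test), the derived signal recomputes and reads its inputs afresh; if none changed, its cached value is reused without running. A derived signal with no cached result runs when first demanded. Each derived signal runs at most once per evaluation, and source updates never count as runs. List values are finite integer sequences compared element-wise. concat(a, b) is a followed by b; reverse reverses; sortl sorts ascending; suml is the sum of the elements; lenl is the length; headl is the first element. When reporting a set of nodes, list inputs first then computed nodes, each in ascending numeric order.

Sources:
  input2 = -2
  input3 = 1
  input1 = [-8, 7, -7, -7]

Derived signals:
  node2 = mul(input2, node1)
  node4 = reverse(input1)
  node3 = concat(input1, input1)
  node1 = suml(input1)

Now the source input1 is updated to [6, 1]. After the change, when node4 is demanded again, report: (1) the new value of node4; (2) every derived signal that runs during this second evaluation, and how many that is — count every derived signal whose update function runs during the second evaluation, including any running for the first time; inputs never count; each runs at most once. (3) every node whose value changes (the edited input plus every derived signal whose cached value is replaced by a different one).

node4 now evaluates to [1, 6].
Run set: node4 (1 run).
Changed values: input1, node4.

Initial pass — values computed on the first demand:
  node4 = reverse([-8, 7, -7, -7]) = [-7, -7, 7, -8]

Second demand — change propagation:
  node4: re-runs because input1 [-8, 7, -7, -7]->[6, 1]; new result [1, 6].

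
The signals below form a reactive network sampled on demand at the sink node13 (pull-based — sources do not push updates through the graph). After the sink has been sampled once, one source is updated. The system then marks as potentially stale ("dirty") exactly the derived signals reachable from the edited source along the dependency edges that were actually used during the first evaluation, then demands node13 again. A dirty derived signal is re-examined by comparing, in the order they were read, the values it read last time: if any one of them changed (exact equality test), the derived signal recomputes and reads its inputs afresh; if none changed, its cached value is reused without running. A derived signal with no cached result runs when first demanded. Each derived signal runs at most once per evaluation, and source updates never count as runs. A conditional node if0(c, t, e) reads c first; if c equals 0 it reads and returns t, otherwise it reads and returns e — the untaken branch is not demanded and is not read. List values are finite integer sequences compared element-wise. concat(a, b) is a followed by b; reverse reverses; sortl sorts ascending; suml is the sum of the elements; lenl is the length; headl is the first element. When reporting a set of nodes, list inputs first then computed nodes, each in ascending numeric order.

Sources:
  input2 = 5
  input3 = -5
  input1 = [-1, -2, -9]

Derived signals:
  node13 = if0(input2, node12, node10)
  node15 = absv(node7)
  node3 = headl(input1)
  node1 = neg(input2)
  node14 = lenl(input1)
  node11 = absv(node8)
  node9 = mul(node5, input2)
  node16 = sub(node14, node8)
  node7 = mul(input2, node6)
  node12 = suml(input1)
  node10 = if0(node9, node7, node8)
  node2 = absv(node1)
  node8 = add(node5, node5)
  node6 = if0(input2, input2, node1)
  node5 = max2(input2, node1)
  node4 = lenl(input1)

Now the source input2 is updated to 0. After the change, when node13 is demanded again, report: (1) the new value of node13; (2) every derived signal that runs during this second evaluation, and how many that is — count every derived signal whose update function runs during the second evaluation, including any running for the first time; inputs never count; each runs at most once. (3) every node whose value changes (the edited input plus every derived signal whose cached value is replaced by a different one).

node13 now evaluates to -12.
Run set: node12, node13 (2 run).
Changed values: input2, node13.
The important point: the flipped condition redirects demand; node1, node5, node8, node9, node10 are left stale, never re-checked.

Initial pass — values computed on the first demand:
  node1 = neg(5) = -5
  node5 = max2(5, -5) = 5
  node8 = add(5, 5) = 10
  node9 = mul(5, 5) = 25
  node10 = if0(node9=25 -> else branch node8) = 10
  node13 = if0(input2=5 -> else branch node10) = 10

Second demand — change propagation:
  node1: dirty yet unreached — the second evaluation never asks for it.
  node5: dirty yet unreached — the second evaluation never asks for it.
  node8: dirty yet unreached — the second evaluation never asks for it.
  node9: dirty yet unreached — the second evaluation never asks for it.
  node10: dirty yet unreached — the second evaluation never asks for it.
  node12: newly demanded (no cache) — executes and yields -12.
  node13: re-runs because input2 5->0; new result -12.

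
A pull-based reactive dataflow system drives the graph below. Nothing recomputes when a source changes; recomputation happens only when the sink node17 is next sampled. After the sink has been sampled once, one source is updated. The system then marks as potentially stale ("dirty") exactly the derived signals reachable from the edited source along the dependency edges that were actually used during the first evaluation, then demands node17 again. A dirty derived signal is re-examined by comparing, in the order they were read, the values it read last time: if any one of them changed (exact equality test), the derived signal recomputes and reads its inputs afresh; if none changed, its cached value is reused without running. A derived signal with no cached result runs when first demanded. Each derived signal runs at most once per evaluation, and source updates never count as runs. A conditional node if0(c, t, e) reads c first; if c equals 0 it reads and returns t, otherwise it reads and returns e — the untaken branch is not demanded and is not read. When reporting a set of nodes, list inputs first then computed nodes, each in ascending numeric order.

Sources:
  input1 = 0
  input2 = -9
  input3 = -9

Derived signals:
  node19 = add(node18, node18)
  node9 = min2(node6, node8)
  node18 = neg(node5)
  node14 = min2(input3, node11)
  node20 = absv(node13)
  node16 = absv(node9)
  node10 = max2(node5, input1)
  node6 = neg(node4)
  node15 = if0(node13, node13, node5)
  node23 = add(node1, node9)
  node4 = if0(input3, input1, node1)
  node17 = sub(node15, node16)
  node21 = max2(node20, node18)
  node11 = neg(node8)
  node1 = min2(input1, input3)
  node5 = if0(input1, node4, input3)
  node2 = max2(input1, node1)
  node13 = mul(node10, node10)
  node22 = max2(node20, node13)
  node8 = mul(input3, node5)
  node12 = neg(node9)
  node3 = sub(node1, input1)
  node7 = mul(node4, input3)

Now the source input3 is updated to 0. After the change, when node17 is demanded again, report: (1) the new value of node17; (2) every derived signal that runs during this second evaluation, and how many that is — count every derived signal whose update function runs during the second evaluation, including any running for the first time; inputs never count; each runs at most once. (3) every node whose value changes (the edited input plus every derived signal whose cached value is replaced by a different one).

New value of node17: 0.
Derived signals that run: node4, node5, node6, node8, node9, node10, node16, node17 — 8 in total.
Values that change: input3, node4, node5, node6, node8, node9, node16, node17.
Key observation: a condition flipped, so demand moved to the other branch — node1 is never re-examined.

First evaluation (everything demanded from the output):
  node1 = min2(0, -9) = -9
  node4 = if0(input3=-9 -> else branch node1) = -9
  node5 = if0(input1=0 -> then branch node4) = -9
  node6 = neg(-9) = 9
  node8 = mul(-9, -9) = 81
  node9 = min2(9, 81) = 9
  node10 = max2(-9, 0) = 0
  node13 = mul(0, 0) = 0
  node15 = if0(node13=0 -> then branch node13) = 0
  node16 = absv(9) = 9
  node17 = sub(0, 9) = -9

Propagation after the edit:
  node1: marked dirty but never re-examined — demand shifted away from it.
  node4: runs — input3 -9->0; result 0.
  node5: runs — node4 -9->0; result 0.
  node6: runs — node4 -9->0; result 0.
  node8: runs — input3 -9->0; node5 -9->0; result 0.
  node9: runs — node6 9->0; node8 81->0; result 0.
  node10: runs — node5 -9->0; result 0 (same value as before).
  node13: checked — values it read are unchanged (node10 unchanged, node10 unchanged); reused cached 0 without running.
  node15: checked — values it read are unchanged (node13 unchanged, node13 unchanged); reused cached 0 without running.
  node16: runs — node9 9->0; result 0.
  node17: runs — node16 9->0; result 0.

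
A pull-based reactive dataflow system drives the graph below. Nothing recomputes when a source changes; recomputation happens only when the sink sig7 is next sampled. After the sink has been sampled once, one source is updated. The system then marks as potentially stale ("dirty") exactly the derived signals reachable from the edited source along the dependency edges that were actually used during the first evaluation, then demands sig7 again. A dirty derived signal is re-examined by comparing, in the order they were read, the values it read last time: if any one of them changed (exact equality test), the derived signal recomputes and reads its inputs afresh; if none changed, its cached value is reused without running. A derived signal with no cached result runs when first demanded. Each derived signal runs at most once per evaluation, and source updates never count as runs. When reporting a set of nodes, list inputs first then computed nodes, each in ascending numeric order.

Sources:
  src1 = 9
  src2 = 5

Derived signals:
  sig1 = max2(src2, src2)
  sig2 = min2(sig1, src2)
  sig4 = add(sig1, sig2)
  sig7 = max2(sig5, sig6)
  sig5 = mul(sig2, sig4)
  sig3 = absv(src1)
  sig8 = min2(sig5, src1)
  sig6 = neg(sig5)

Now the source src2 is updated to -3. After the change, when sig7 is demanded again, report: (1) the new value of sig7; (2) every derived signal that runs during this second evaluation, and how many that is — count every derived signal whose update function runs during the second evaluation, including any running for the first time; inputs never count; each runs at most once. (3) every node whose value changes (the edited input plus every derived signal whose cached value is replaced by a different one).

First evaluation (everything demanded from the output):
  sig1 = max2(5, 5) = 5
  sig2 = min2(5, 5) = 5
  sig4 = add(5, 5) = 10
  sig5 = mul(5, 10) = 50
  sig6 = neg(50) = -50
  sig7 = max2(50, -50) = 50

Propagation after the edit:
  sig1: runs — src2 5->-3; src2 5->-3; result -3.
  sig2: runs — sig1 5->-3; src2 5->-3; result -3.
  sig4: runs — sig1 5->-3; sig2 5->-3; result -6.
  sig5: runs — sig2 5->-3; sig4 10->-6; result 18.
  sig6: runs — sig5 50->18; result -18.
  sig7: runs — sig5 50->18; sig6 -50->-18; result 18.

New value of sig7: 18.
Derived signals that run: sig1, sig2, sig4, sig5, sig6, sig7 — 6 in total.
Values that change: src2, sig1, sig2, sig4, sig5, sig6, sig7.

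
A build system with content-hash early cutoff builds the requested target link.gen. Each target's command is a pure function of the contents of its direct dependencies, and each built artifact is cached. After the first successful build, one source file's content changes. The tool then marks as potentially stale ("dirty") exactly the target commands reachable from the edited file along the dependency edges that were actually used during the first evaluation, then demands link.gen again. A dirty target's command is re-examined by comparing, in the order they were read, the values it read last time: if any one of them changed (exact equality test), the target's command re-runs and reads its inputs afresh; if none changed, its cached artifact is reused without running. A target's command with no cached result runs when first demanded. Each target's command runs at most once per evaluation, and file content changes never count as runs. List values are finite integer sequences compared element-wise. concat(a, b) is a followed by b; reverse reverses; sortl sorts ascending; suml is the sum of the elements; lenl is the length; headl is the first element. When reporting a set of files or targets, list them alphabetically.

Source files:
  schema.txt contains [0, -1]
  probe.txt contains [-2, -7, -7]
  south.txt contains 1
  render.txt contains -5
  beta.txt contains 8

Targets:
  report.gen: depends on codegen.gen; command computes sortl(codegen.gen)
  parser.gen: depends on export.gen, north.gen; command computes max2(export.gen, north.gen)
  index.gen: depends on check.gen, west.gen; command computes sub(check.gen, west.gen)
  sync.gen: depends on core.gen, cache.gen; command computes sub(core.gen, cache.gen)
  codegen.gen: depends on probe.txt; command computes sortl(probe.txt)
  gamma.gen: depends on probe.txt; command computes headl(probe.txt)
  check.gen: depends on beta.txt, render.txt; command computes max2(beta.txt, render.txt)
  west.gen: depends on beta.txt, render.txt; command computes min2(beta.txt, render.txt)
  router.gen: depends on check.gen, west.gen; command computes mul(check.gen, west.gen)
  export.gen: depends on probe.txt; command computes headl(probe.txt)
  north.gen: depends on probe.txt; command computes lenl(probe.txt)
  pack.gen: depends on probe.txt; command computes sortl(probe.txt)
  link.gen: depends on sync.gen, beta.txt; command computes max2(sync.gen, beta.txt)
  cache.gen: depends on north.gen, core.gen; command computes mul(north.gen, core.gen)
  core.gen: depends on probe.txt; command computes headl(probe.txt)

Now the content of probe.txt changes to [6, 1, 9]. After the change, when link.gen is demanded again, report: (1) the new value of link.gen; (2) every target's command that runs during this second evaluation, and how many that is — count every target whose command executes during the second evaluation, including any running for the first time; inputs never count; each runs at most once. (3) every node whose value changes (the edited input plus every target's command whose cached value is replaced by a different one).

First evaluation (everything demanded from the output):
  core.gen = headl([-2, -7, -7]) = -2
  north.gen = lenl([-2, -7, -7]) = 3
  cache.gen = mul(3, -2) = -6
  sync.gen = sub(-2, -6) = 4
  link.gen = max2(4, 8) = 8

Propagation after the edit:
  core.gen: runs — probe.txt [-2, -7, -7]->[6, 1, 9]; result 6.
  north.gen: runs — probe.txt [-2, -7, -7]->[6, 1, 9]; result 3 (same value as before).
  cache.gen: runs — core.gen -2->6; result 18.
  sync.gen: runs — core.gen -2->6; cache.gen -6->18; result -12.
  link.gen: runs — sync.gen 4->-12; result 8 (same value as before).

New value of link.gen: 8.
Target commands that run: cache.gen, core.gen, link.gen, north.gen, sync.gen — 5 in total.
Values that change: cache.gen, core.gen, probe.txt, sync.gen.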